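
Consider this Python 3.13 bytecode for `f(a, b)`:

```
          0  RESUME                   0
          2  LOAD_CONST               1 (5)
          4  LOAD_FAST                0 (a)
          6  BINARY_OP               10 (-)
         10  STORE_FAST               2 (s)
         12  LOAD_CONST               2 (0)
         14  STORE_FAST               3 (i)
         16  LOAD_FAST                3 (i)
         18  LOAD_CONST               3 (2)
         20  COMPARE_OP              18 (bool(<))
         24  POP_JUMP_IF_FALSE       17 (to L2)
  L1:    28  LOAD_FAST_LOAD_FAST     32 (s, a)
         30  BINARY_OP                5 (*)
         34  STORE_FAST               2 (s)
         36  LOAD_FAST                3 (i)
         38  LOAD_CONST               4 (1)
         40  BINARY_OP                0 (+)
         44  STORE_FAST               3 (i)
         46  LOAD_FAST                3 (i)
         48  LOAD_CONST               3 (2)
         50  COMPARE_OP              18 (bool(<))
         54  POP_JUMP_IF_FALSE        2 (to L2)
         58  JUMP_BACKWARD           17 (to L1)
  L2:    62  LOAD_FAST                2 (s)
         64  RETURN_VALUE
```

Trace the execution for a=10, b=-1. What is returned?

LOAD_CONST → push 5. Stack: [5]
LOAD_FAST a → push 10. Stack: [5, 10]
BINARY_OP - → 5 - 10 = -5. Stack: [-5]
STORE_FAST s → s=-5. Stack: []
LOAD_CONST → push 0. Stack: [0]
STORE_FAST i → i=0. Stack: []
LOAD_FAST i → push 0. Stack: [0]
LOAD_CONST → push 2. Stack: [0, 2]
COMPARE_OP bool(<) → 0 vs 2 = True. Stack: [True]
POP_JUMP_IF_FALSE → pop True; no jump. Stack: []
LOAD_FAST_LOAD_FAST s,a → push -5,10. Stack: [-5, 10]
BINARY_OP * → -5 * 10 = -50. Stack: [-50]
STORE_FAST s → s=-50. Stack: []
LOAD_FAST i → push 0. Stack: [0]
LOAD_CONST → push 1. Stack: [0, 1]
BINARY_OP + → 0 + 1 = 1. Stack: [1]
STORE_FAST i → i=1. Stack: []
LOAD_FAST i → push 1. Stack: [1]
LOAD_CONST → push 2. Stack: [1, 2]
COMPARE_OP bool(<) → 1 vs 2 = True. Stack: [True]
POP_JUMP_IF_FALSE → pop True; no jump. Stack: []
LOAD_FAST_LOAD_FAST s,a → push -50,10. Stack: [-50, 10]
BINARY_OP * → -50 * 10 = -500. Stack: [-500]
STORE_FAST s → s=-500. Stack: []
LOAD_FAST i → push 1. Stack: [1]
LOAD_CONST → push 1. Stack: [1, 1]
BINARY_OP + → 1 + 1 = 2. Stack: [2]
STORE_FAST i → i=2. Stack: []
LOAD_FAST i → push 2. Stack: [2]
LOAD_CONST → push 2. Stack: [2, 2]
COMPARE_OP bool(<) → 2 vs 2 = False. Stack: [False]
POP_JUMP_IF_FALSE → pop False; jump. Stack: []
LOAD_FAST s → push -500. Stack: [-500]
RETURN_VALUE → return -500.

-500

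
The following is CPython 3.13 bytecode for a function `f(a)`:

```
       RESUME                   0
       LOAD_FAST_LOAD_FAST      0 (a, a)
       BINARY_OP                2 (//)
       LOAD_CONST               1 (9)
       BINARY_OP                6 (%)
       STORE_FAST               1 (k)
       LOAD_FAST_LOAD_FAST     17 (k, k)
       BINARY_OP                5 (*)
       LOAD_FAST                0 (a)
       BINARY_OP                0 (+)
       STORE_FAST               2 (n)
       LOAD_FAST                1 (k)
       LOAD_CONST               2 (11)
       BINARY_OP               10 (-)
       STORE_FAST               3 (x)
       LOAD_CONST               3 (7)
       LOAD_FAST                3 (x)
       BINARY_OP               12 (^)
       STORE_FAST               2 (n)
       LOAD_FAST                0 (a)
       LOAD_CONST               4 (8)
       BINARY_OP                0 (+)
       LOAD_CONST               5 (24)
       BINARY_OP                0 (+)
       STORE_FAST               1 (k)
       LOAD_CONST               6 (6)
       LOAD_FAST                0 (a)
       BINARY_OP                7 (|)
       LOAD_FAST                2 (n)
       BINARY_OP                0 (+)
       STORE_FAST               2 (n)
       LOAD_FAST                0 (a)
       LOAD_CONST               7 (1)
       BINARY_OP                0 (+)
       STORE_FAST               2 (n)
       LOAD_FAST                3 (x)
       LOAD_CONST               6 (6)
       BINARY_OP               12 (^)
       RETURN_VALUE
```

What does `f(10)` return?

-16

LOAD_FAST_LOAD_FAST a,a → push 10,10. Stack: [10, 10]
BINARY_OP // → 10 // 10 = 1. Stack: [1]
LOAD_CONST → push 9. Stack: [1, 9]
BINARY_OP % → 1 % 9 = 1. Stack: [1]
STORE_FAST k → k=1. Stack: []
LOAD_FAST_LOAD_FAST k,k → push 1,1. Stack: [1, 1]
BINARY_OP * → 1 * 1 = 1. Stack: [1]
LOAD_FAST a → push 10. Stack: [1, 10]
BINARY_OP + → 1 + 10 = 11. Stack: [11]
STORE_FAST n → n=11. Stack: []
LOAD_FAST k → push 1. Stack: [1]
LOAD_CONST → push 11. Stack: [1, 11]
BINARY_OP - → 1 - 11 = -10. Stack: [-10]
STORE_FAST x → x=-10. Stack: []
LOAD_CONST → push 7. Stack: [7]
LOAD_FAST x → push -10. Stack: [7, -10]
BINARY_OP ^ → 7 ^ -10 = -15. Stack: [-15]
STORE_FAST n → n=-15. Stack: []
LOAD_FAST a → push 10. Stack: [10]
LOAD_CONST → push 8. Stack: [10, 8]
BINARY_OP + → 10 + 8 = 18. Stack: [18]
LOAD_CONST → push 24. Stack: [18, 24]
BINARY_OP + → 18 + 24 = 42. Stack: [42]
STORE_FAST k → k=42. Stack: []
LOAD_CONST → push 6. Stack: [6]
LOAD_FAST a → push 10. Stack: [6, 10]
BINARY_OP | → 6 | 10 = 14. Stack: [14]
LOAD_FAST n → push -15. Stack: [14, -15]
BINARY_OP + → 14 + -15 = -1. Stack: [-1]
STORE_FAST n → n=-1. Stack: []
LOAD_FAST a → push 10. Stack: [10]
LOAD_CONST → push 1. Stack: [10, 1]
BINARY_OP + → 10 + 1 = 11. Stack: [11]
STORE_FAST n → n=11. Stack: []
LOAD_FAST x → push -10. Stack: [-10]
LOAD_CONST → push 6. Stack: [-10, 6]
BINARY_OP ^ → -10 ^ 6 = -16. Stack: [-16]
RETURN_VALUE → return -16.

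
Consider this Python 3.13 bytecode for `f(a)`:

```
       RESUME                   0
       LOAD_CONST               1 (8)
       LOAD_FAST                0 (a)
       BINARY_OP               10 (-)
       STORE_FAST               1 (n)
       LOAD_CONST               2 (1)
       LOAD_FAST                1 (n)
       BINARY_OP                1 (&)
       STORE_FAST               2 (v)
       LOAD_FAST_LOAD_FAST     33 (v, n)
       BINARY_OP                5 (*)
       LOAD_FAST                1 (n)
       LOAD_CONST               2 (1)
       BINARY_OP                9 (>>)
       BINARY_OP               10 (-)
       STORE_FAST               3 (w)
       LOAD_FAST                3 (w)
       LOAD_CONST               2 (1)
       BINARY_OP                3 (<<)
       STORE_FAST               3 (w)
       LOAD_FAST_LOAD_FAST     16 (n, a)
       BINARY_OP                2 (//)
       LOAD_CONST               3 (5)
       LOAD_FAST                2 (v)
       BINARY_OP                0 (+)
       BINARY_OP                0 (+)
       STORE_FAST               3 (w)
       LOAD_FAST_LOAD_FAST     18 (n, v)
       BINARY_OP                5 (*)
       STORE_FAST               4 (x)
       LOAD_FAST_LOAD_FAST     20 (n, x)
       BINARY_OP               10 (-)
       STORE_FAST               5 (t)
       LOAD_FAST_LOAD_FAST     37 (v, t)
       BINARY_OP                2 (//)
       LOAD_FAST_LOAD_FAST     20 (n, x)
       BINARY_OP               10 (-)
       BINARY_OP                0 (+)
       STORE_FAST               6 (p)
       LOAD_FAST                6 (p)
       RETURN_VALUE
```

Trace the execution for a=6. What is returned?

LOAD_CONST → push 8. Stack: [8]
LOAD_FAST a → push 6. Stack: [8, 6]
BINARY_OP - → 8 - 6 = 2. Stack: [2]
STORE_FAST n → n=2. Stack: []
LOAD_CONST → push 1. Stack: [1]
LOAD_FAST n → push 2. Stack: [1, 2]
BINARY_OP & → 1 & 2 = 0. Stack: [0]
STORE_FAST v → v=0. Stack: []
LOAD_FAST_LOAD_FAST v,n → push 0,2. Stack: [0, 2]
BINARY_OP * → 0 * 2 = 0. Stack: [0]
LOAD_FAST n → push 2. Stack: [0, 2]
LOAD_CONST → push 1. Stack: [0, 2, 1]
BINARY_OP >> → 2 >> 1 = 1. Stack: [0, 1]
BINARY_OP - → 0 - 1 = -1. Stack: [-1]
STORE_FAST w → w=-1. Stack: []
LOAD_FAST w → push -1. Stack: [-1]
LOAD_CONST → push 1. Stack: [-1, 1]
BINARY_OP << → -1 << 1 = -2. Stack: [-2]
STORE_FAST w → w=-2. Stack: []
LOAD_FAST_LOAD_FAST n,a → push 2,6. Stack: [2, 6]
BINARY_OP // → 2 // 6 = 0. Stack: [0]
LOAD_CONST → push 5. Stack: [0, 5]
LOAD_FAST v → push 0. Stack: [0, 5, 0]
BINARY_OP + → 5 + 0 = 5. Stack: [0, 5]
BINARY_OP + → 0 + 5 = 5. Stack: [5]
STORE_FAST w → w=5. Stack: []
LOAD_FAST_LOAD_FAST n,v → push 2,0. Stack: [2, 0]
BINARY_OP * → 2 * 0 = 0. Stack: [0]
STORE_FAST x → x=0. Stack: []
LOAD_FAST_LOAD_FAST n,x → push 2,0. Stack: [2, 0]
BINARY_OP - → 2 - 0 = 2. Stack: [2]
STORE_FAST t → t=2. Stack: []
LOAD_FAST_LOAD_FAST v,t → push 0,2. Stack: [0, 2]
BINARY_OP // → 0 // 2 = 0. Stack: [0]
LOAD_FAST_LOAD_FAST n,x → push 2,0. Stack: [0, 2, 0]
BINARY_OP - → 2 - 0 = 2. Stack: [0, 2]
BINARY_OP + → 0 + 2 = 2. Stack: [2]
STORE_FAST p → p=2. Stack: []
LOAD_FAST p → push 2. Stack: [2]
RETURN_VALUE → return 2.

2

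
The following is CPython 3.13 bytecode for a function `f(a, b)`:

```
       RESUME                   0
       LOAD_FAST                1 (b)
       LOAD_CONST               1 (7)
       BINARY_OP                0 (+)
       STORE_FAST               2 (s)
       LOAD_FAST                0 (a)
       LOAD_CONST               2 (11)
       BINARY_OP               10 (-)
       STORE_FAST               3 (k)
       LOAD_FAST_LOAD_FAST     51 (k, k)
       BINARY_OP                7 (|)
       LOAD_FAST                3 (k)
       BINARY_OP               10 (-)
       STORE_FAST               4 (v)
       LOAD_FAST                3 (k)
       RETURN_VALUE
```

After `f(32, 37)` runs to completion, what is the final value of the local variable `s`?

LOAD_FAST b → push 37. Stack: [37]
LOAD_CONST → push 7. Stack: [37, 7]
BINARY_OP + → 37 + 7 = 44. Stack: [44]
STORE_FAST s → s=44. Stack: []
LOAD_FAST a → push 32. Stack: [32]
LOAD_CONST → push 11. Stack: [32, 11]
BINARY_OP - → 32 - 11 = 21. Stack: [21]
STORE_FAST k → k=21. Stack: []
LOAD_FAST_LOAD_FAST k,k → push 21,21. Stack: [21, 21]
BINARY_OP | → 21 | 21 = 21. Stack: [21]
LOAD_FAST k → push 21. Stack: [21, 21]
BINARY_OP - → 21 - 21 = 0. Stack: [0]
STORE_FAST v → v=0. Stack: []
LOAD_FAST k → push 21. Stack: [21]
RETURN_VALUE → return 21.

44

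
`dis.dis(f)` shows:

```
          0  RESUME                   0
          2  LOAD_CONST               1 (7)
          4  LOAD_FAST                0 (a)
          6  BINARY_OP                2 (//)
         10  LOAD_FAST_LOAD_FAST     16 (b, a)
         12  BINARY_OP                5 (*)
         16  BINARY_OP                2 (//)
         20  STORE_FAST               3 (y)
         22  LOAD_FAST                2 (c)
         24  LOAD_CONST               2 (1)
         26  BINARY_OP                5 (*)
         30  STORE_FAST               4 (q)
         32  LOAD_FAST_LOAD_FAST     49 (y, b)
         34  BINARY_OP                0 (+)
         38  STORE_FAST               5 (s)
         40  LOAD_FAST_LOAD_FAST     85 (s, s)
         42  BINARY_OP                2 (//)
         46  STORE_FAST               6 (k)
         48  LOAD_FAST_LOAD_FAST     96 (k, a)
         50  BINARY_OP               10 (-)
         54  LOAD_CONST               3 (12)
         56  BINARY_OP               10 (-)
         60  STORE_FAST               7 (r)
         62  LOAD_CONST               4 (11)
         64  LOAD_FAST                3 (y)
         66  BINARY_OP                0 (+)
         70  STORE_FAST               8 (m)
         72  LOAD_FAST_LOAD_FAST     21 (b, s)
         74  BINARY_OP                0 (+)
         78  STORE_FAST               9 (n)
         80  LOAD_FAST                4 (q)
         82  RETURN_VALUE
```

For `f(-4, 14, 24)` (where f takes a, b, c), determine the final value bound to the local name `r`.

-7

LOAD_CONST → push 7. Stack: [7]
LOAD_FAST a → push -4. Stack: [7, -4]
BINARY_OP // → 7 // -4 = -2. Stack: [-2]
LOAD_FAST_LOAD_FAST b,a → push 14,-4. Stack: [-2, 14, -4]
BINARY_OP * → 14 * -4 = -56. Stack: [-2, -56]
BINARY_OP // → -2 // -56 = 0. Stack: [0]
STORE_FAST y → y=0. Stack: []
LOAD_FAST c → push 24. Stack: [24]
LOAD_CONST → push 1. Stack: [24, 1]
BINARY_OP * → 24 * 1 = 24. Stack: [24]
STORE_FAST q → q=24. Stack: []
LOAD_FAST_LOAD_FAST y,b → push 0,14. Stack: [0, 14]
BINARY_OP + → 0 + 14 = 14. Stack: [14]
STORE_FAST s → s=14. Stack: []
LOAD_FAST_LOAD_FAST s,s → push 14,14. Stack: [14, 14]
BINARY_OP // → 14 // 14 = 1. Stack: [1]
STORE_FAST k → k=1. Stack: []
LOAD_FAST_LOAD_FAST k,a → push 1,-4. Stack: [1, -4]
BINARY_OP - → 1 - -4 = 5. Stack: [5]
LOAD_CONST → push 12. Stack: [5, 12]
BINARY_OP - → 5 - 12 = -7. Stack: [-7]
STORE_FAST r → r=-7. Stack: []
LOAD_CONST → push 11. Stack: [11]
LOAD_FAST y → push 0. Stack: [11, 0]
BINARY_OP + → 11 + 0 = 11. Stack: [11]
STORE_FAST m → m=11. Stack: []
LOAD_FAST_LOAD_FAST b,s → push 14,14. Stack: [14, 14]
BINARY_OP + → 14 + 14 = 28. Stack: [28]
STORE_FAST n → n=28. Stack: []
LOAD_FAST q → push 24. Stack: [24]
RETURN_VALUE → return 24.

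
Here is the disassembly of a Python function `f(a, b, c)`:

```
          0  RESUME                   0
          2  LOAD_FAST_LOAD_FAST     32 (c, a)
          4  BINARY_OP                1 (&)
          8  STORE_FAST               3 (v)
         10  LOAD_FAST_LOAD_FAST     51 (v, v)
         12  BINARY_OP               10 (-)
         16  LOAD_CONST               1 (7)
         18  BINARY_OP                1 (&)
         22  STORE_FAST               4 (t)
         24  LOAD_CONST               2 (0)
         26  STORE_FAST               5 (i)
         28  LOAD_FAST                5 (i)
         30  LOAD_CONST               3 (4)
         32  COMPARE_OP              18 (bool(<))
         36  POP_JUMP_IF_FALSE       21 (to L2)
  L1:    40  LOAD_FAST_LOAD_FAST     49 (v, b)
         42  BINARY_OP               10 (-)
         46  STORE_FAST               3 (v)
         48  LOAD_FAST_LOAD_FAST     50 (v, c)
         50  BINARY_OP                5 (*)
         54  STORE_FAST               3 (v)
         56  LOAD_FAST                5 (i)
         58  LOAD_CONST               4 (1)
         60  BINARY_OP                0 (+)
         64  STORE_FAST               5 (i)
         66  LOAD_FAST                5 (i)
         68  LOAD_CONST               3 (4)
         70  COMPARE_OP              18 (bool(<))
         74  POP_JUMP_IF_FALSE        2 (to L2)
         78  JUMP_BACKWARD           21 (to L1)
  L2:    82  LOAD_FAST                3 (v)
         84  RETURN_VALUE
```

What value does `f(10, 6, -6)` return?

6300

LOAD_FAST_LOAD_FAST c,a → push -6,10
BINARY_OP & → -6 & 10 = 10
STORE_FAST v → v=10
LOAD_FAST_LOAD_FAST v,v → push 10,10
BINARY_OP - → 10 - 10 = 0
LOAD_CONST → push 7
BINARY_OP & → 0 & 7 = 0
STORE_FAST t → t=0
LOAD_CONST → push 0
STORE_FAST i → i=0
LOAD_FAST i → push 0
LOAD_CONST → push 4
COMPARE_OP bool(<) → 0 vs 4 = True
POP_JUMP_IF_FALSE → pop True; no jump
LOAD_FAST_LOAD_FAST v,b → push 10,6
BINARY_OP - → 10 - 6 = 4
STORE_FAST v → v=4
LOAD_FAST_LOAD_FAST v,c → push 4,-6
BINARY_OP * → 4 * -6 = -24
STORE_FAST v → v=-24
LOAD_FAST i → push 0
LOAD_CONST → push 1
BINARY_OP + → 0 + 1 = 1
STORE_FAST i → i=1
LOAD_FAST i → push 1
LOAD_CONST → push 4
COMPARE_OP bool(<) → 1 vs 4 = True
POP_JUMP_IF_FALSE → pop True; no jump
LOAD_FAST_LOAD_FAST v,b → push -24,6
BINARY_OP - → -24 - 6 = -30
STORE_FAST v → v=-30
LOAD_FAST_LOAD_FAST v,c → push -30,-6
BINARY_OP * → -30 * -6 = 180
STORE_FAST v → v=180
LOAD_FAST i → push 1
LOAD_CONST → push 1
BINARY_OP + → 1 + 1 = 2
STORE_FAST i → i=2
LOAD_FAST i → push 2
LOAD_CONST → push 4
COMPARE_OP bool(<) → 2 vs 4 = True
POP_JUMP_IF_FALSE → pop True; no jump
LOAD_FAST_LOAD_FAST v,b → push 180,6
BINARY_OP - → 180 - 6 = 174
STORE_FAST v → v=174
LOAD_FAST_LOAD_FAST v,c → push 174,-6
BINARY_OP * → 174 * -6 = -1044
STORE_FAST v → v=-1044
LOAD_FAST i → push 2
LOAD_CONST → push 1
BINARY_OP + → 2 + 1 = 3
STORE_FAST i → i=3
LOAD_FAST i → push 3
LOAD_CONST → push 4
COMPARE_OP bool(<) → 3 vs 4 = True
POP_JUMP_IF_FALSE → pop True; no jump
LOAD_FAST_LOAD_FAST v,b → push -1044,6
BINARY_OP - → -1044 - 6 = -1050
STORE_FAST v → v=-1050
LOAD_FAST_LOAD_FAST v,c → push -1050,-6
BINARY_OP * → -1050 * -6 = 6300
STORE_FAST v → v=6300
LOAD_FAST i → push 3
LOAD_CONST → push 1
BINARY_OP + → 3 + 1 = 4
STORE_FAST i → i=4
LOAD_FAST i → push 4
LOAD_CONST → push 4
COMPARE_OP bool(<) → 4 vs 4 = False
POP_JUMP_IF_FALSE → pop False; jump
LOAD_FAST v → push 6300
RETURN_VALUE → return 6300.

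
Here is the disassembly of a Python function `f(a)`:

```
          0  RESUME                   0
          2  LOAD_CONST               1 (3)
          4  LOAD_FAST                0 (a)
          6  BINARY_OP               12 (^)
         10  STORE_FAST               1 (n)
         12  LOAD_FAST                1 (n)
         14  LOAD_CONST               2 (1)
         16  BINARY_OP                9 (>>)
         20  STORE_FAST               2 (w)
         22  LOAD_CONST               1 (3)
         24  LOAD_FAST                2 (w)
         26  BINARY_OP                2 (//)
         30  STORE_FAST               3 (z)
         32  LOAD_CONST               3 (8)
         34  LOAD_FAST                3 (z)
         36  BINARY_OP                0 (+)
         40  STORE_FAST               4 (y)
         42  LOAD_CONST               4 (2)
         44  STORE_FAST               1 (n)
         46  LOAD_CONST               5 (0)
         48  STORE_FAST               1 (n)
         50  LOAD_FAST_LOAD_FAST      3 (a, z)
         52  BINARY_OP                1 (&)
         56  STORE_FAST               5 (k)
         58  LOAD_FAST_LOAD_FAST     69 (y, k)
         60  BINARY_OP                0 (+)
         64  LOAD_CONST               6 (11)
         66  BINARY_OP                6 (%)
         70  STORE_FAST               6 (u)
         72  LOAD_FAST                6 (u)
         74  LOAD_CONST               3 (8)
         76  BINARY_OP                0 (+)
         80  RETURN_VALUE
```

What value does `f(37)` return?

LOAD_CONST → push 3. Stack: [3]
LOAD_FAST a → push 37. Stack: [3, 37]
BINARY_OP ^ → 3 ^ 37 = 38. Stack: [38]
STORE_FAST n → n=38. Stack: []
LOAD_FAST n → push 38. Stack: [38]
LOAD_CONST → push 1. Stack: [38, 1]
BINARY_OP >> → 38 >> 1 = 19. Stack: [19]
STORE_FAST w → w=19. Stack: []
LOAD_CONST → push 3. Stack: [3]
LOAD_FAST w → push 19. Stack: [3, 19]
BINARY_OP // → 3 // 19 = 0. Stack: [0]
STORE_FAST z → z=0. Stack: []
LOAD_CONST → push 8. Stack: [8]
LOAD_FAST z → push 0. Stack: [8, 0]
BINARY_OP + → 8 + 0 = 8. Stack: [8]
STORE_FAST y → y=8. Stack: []
LOAD_CONST → push 2. Stack: [2]
STORE_FAST n → n=2. Stack: []
LOAD_CONST → push 0. Stack: [0]
STORE_FAST n → n=0. Stack: []
LOAD_FAST_LOAD_FAST a,z → push 37,0. Stack: [37, 0]
BINARY_OP & → 37 & 0 = 0. Stack: [0]
STORE_FAST k → k=0. Stack: []
LOAD_FAST_LOAD_FAST y,k → push 8,0. Stack: [8, 0]
BINARY_OP + → 8 + 0 = 8. Stack: [8]
LOAD_CONST → push 11. Stack: [8, 11]
BINARY_OP % → 8 % 11 = 8. Stack: [8]
STORE_FAST u → u=8. Stack: []
LOAD_FAST u → push 8. Stack: [8]
LOAD_CONST → push 8. Stack: [8, 8]
BINARY_OP + → 8 + 8 = 16. Stack: [16]
RETURN_VALUE → return 16.

16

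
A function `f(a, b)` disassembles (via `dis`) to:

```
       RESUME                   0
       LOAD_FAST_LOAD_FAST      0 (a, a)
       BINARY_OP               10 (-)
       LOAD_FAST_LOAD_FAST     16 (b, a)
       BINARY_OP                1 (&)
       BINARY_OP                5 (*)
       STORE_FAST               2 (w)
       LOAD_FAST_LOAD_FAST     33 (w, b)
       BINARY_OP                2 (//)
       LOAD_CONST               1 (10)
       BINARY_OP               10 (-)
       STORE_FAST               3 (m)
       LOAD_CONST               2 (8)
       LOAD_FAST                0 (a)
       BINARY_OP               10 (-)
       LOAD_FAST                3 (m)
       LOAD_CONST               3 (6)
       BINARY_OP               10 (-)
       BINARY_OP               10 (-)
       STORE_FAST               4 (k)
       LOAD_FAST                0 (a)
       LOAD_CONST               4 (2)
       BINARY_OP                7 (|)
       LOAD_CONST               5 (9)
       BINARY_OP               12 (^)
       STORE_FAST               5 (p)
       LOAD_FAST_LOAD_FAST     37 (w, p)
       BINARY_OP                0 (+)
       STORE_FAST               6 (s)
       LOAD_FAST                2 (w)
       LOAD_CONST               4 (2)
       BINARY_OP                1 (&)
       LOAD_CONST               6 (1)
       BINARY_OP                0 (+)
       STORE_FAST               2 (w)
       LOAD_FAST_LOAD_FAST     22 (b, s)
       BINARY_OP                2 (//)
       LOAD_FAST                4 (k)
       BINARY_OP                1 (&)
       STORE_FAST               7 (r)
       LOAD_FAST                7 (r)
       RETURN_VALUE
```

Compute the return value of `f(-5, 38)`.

29

LOAD_FAST_LOAD_FAST a,a → push -5,-5. Stack: [-5, -5]
BINARY_OP - → -5 - -5 = 0. Stack: [0]
LOAD_FAST_LOAD_FAST b,a → push 38,-5. Stack: [0, 38, -5]
BINARY_OP & → 38 & -5 = 34. Stack: [0, 34]
BINARY_OP * → 0 * 34 = 0. Stack: [0]
STORE_FAST w → w=0. Stack: []
LOAD_FAST_LOAD_FAST w,b → push 0,38. Stack: [0, 38]
BINARY_OP // → 0 // 38 = 0. Stack: [0]
LOAD_CONST → push 10. Stack: [0, 10]
BINARY_OP - → 0 - 10 = -10. Stack: [-10]
STORE_FAST m → m=-10. Stack: []
LOAD_CONST → push 8. Stack: [8]
LOAD_FAST a → push -5. Stack: [8, -5]
BINARY_OP - → 8 - -5 = 13. Stack: [13]
LOAD_FAST m → push -10. Stack: [13, -10]
LOAD_CONST → push 6. Stack: [13, -10, 6]
BINARY_OP - → -10 - 6 = -16. Stack: [13, -16]
BINARY_OP - → 13 - -16 = 29. Stack: [29]
STORE_FAST k → k=29. Stack: []
LOAD_FAST a → push -5. Stack: [-5]
LOAD_CONST → push 2. Stack: [-5, 2]
BINARY_OP | → -5 | 2 = -5. Stack: [-5]
LOAD_CONST → push 9. Stack: [-5, 9]
BINARY_OP ^ → -5 ^ 9 = -14. Stack: [-14]
STORE_FAST p → p=-14. Stack: []
LOAD_FAST_LOAD_FAST w,p → push 0,-14. Stack: [0, -14]
BINARY_OP + → 0 + -14 = -14. Stack: [-14]
STORE_FAST s → s=-14. Stack: []
LOAD_FAST w → push 0. Stack: [0]
LOAD_CONST → push 2. Stack: [0, 2]
BINARY_OP & → 0 & 2 = 0. Stack: [0]
LOAD_CONST → push 1. Stack: [0, 1]
BINARY_OP + → 0 + 1 = 1. Stack: [1]
STORE_FAST w → w=1. Stack: []
LOAD_FAST_LOAD_FAST b,s → push 38,-14. Stack: [38, -14]
BINARY_OP // → 38 // -14 = -3. Stack: [-3]
LOAD_FAST k → push 29. Stack: [-3, 29]
BINARY_OP & → -3 & 29 = 29. Stack: [29]
STORE_FAST r → r=29. Stack: []
LOAD_FAST r → push 29. Stack: [29]
RETURN_VALUE → return 29.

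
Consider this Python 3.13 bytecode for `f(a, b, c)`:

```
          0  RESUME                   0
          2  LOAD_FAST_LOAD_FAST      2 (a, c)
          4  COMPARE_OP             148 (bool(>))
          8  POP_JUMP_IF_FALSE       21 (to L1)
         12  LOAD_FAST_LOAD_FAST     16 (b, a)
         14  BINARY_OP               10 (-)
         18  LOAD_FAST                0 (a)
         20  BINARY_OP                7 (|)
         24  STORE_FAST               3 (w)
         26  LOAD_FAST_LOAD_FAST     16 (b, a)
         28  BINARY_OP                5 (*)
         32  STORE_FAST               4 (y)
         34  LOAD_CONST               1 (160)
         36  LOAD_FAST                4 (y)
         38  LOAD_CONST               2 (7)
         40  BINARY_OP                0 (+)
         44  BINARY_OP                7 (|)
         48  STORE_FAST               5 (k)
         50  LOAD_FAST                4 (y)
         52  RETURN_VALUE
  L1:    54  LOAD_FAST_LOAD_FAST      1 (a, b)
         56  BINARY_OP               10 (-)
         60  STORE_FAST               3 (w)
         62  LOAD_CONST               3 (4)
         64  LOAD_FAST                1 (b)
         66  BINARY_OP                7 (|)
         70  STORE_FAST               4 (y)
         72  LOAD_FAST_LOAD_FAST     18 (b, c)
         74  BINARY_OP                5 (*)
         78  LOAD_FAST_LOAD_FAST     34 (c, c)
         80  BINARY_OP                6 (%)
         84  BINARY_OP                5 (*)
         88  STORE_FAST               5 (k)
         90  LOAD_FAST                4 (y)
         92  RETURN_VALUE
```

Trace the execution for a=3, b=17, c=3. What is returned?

LOAD_FAST_LOAD_FAST a,c → push 3,3. Stack: [3, 3]
COMPARE_OP bool(>) → 3 vs 3 = False. Stack: [False]
POP_JUMP_IF_FALSE → pop False; jump. Stack: []
LOAD_FAST_LOAD_FAST a,b → push 3,17. Stack: [3, 17]
BINARY_OP - → 3 - 17 = -14. Stack: [-14]
STORE_FAST w → w=-14. Stack: []
LOAD_CONST → push 4. Stack: [4]
LOAD_FAST b → push 17. Stack: [4, 17]
BINARY_OP | → 4 | 17 = 21. Stack: [21]
STORE_FAST y → y=21. Stack: []
LOAD_FAST_LOAD_FAST b,c → push 17,3. Stack: [17, 3]
BINARY_OP * → 17 * 3 = 51. Stack: [51]
LOAD_FAST_LOAD_FAST c,c → push 3,3. Stack: [51, 3, 3]
BINARY_OP % → 3 % 3 = 0. Stack: [51, 0]
BINARY_OP * → 51 * 0 = 0. Stack: [0]
STORE_FAST k → k=0. Stack: []
LOAD_FAST y → push 21. Stack: [21]
RETURN_VALUE → return 21.

21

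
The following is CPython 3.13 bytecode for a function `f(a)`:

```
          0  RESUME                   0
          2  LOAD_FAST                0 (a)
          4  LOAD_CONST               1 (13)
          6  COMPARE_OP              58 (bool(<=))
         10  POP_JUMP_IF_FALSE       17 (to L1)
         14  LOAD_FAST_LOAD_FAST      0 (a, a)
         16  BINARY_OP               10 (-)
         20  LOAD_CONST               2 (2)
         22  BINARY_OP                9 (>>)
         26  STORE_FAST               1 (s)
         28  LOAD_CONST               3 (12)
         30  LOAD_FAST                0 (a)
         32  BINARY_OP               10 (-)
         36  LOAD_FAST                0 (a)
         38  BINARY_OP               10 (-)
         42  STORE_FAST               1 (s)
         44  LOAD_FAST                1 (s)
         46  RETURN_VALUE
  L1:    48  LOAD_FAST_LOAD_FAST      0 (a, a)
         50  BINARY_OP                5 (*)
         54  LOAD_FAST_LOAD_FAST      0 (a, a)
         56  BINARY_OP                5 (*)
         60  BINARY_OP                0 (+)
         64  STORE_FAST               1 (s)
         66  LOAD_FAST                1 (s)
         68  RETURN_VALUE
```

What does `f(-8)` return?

28

LOAD_FAST a → push -8. Stack: [-8]
LOAD_CONST → push 13. Stack: [-8, 13]
COMPARE_OP bool(<=) → -8 vs 13 = True. Stack: [True]
POP_JUMP_IF_FALSE → pop True; no jump. Stack: []
LOAD_FAST_LOAD_FAST a,a → push -8,-8. Stack: [-8, -8]
BINARY_OP - → -8 - -8 = 0. Stack: [0]
LOAD_CONST → push 2. Stack: [0, 2]
BINARY_OP >> → 0 >> 2 = 0. Stack: [0]
STORE_FAST s → s=0. Stack: []
LOAD_CONST → push 12. Stack: [12]
LOAD_FAST a → push -8. Stack: [12, -8]
BINARY_OP - → 12 - -8 = 20. Stack: [20]
LOAD_FAST a → push -8. Stack: [20, -8]
BINARY_OP - → 20 - -8 = 28. Stack: [28]
STORE_FAST s → s=28. Stack: []
LOAD_FAST s → push 28. Stack: [28]
RETURN_VALUE → return 28.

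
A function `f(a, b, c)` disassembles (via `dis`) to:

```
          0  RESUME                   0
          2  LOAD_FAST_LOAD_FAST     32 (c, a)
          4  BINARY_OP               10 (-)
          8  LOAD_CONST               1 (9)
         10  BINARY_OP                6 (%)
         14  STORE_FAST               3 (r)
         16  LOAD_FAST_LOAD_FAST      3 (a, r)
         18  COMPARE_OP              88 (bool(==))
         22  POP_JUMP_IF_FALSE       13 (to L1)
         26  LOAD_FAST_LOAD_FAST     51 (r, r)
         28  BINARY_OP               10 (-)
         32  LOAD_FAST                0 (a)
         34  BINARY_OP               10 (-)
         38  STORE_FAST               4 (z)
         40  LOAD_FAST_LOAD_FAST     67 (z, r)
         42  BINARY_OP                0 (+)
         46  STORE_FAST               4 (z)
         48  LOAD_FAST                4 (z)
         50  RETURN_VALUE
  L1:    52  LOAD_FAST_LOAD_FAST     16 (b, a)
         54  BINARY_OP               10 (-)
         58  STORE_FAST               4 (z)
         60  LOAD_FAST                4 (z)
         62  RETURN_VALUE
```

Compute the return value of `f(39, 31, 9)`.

LOAD_FAST_LOAD_FAST c,a → push 9,39. Stack: [9, 39]
BINARY_OP - → 9 - 39 = -30. Stack: [-30]
LOAD_CONST → push 9. Stack: [-30, 9]
BINARY_OP % → -30 % 9 = 6. Stack: [6]
STORE_FAST r → r=6. Stack: []
LOAD_FAST_LOAD_FAST a,r → push 39,6. Stack: [39, 6]
COMPARE_OP bool(==) → 39 vs 6 = False. Stack: [False]
POP_JUMP_IF_FALSE → pop False; jump. Stack: []
LOAD_FAST_LOAD_FAST b,a → push 31,39. Stack: [31, 39]
BINARY_OP - → 31 - 39 = -8. Stack: [-8]
STORE_FAST z → z=-8. Stack: []
LOAD_FAST z → push -8. Stack: [-8]
RETURN_VALUE → return -8.

-8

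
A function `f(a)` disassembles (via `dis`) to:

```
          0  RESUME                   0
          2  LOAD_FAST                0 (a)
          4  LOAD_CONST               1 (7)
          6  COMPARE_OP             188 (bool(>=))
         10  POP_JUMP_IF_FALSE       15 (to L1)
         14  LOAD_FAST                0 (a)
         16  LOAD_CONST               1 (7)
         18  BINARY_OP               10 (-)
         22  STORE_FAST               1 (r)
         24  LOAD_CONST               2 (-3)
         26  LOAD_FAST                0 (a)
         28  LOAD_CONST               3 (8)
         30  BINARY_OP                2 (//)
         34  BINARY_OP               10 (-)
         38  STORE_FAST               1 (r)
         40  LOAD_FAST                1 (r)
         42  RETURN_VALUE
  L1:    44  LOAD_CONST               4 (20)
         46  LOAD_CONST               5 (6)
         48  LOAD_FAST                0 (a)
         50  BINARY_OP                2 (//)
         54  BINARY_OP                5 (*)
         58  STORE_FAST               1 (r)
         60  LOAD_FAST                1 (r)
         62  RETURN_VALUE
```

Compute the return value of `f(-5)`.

-40

LOAD_FAST a → push -5. Stack: [-5]
LOAD_CONST → push 7. Stack: [-5, 7]
COMPARE_OP bool(>=) → -5 vs 7 = False. Stack: [False]
POP_JUMP_IF_FALSE → pop False; jump. Stack: []
LOAD_CONST → push 20. Stack: [20]
LOAD_CONST → push 6. Stack: [20, 6]
LOAD_FAST a → push -5. Stack: [20, 6, -5]
BINARY_OP // → 6 // -5 = -2. Stack: [20, -2]
BINARY_OP * → 20 * -2 = -40. Stack: [-40]
STORE_FAST r → r=-40. Stack: []
LOAD_FAST r → push -40. Stack: [-40]
RETURN_VALUE → return -40.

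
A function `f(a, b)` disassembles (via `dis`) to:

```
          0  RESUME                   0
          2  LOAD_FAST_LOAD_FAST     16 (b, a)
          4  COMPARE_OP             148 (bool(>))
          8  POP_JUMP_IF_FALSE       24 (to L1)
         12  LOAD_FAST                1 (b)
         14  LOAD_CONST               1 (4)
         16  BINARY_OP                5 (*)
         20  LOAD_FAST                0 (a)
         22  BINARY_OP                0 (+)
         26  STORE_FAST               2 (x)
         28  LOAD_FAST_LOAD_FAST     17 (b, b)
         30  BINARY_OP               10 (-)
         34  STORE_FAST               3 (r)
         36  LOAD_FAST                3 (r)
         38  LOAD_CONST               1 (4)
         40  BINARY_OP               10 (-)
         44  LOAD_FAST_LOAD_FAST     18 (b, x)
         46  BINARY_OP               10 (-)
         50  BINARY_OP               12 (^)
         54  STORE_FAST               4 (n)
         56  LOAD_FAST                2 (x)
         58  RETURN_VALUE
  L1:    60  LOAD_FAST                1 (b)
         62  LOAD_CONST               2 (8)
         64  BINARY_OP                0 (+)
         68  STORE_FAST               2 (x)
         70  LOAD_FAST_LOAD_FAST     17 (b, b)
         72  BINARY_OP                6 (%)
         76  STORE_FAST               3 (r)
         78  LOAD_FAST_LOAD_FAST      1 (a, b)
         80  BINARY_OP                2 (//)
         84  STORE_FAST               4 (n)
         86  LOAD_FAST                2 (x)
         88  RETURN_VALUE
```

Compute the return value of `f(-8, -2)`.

LOAD_FAST_LOAD_FAST b,a → push -2,-8. Stack: [-2, -8]
COMPARE_OP bool(>) → -2 vs -8 = True. Stack: [True]
POP_JUMP_IF_FALSE → pop True; no jump. Stack: []
LOAD_FAST b → push -2. Stack: [-2]
LOAD_CONST → push 4. Stack: [-2, 4]
BINARY_OP * → -2 * 4 = -8. Stack: [-8]
LOAD_FAST a → push -8. Stack: [-8, -8]
BINARY_OP + → -8 + -8 = -16. Stack: [-16]
STORE_FAST x → x=-16. Stack: []
LOAD_FAST_LOAD_FAST b,b → push -2,-2. Stack: [-2, -2]
BINARY_OP - → -2 - -2 = 0. Stack: [0]
STORE_FAST r → r=0. Stack: []
LOAD_FAST r → push 0. Stack: [0]
LOAD_CONST → push 4. Stack: [0, 4]
BINARY_OP - → 0 - 4 = -4. Stack: [-4]
LOAD_FAST_LOAD_FAST b,x → push -2,-16. Stack: [-4, -2, -16]
BINARY_OP - → -2 - -16 = 14. Stack: [-4, 14]
BINARY_OP ^ → -4 ^ 14 = -14. Stack: [-14]
STORE_FAST n → n=-14. Stack: []
LOAD_FAST x → push -16. Stack: [-16]
RETURN_VALUE → return -16.

-16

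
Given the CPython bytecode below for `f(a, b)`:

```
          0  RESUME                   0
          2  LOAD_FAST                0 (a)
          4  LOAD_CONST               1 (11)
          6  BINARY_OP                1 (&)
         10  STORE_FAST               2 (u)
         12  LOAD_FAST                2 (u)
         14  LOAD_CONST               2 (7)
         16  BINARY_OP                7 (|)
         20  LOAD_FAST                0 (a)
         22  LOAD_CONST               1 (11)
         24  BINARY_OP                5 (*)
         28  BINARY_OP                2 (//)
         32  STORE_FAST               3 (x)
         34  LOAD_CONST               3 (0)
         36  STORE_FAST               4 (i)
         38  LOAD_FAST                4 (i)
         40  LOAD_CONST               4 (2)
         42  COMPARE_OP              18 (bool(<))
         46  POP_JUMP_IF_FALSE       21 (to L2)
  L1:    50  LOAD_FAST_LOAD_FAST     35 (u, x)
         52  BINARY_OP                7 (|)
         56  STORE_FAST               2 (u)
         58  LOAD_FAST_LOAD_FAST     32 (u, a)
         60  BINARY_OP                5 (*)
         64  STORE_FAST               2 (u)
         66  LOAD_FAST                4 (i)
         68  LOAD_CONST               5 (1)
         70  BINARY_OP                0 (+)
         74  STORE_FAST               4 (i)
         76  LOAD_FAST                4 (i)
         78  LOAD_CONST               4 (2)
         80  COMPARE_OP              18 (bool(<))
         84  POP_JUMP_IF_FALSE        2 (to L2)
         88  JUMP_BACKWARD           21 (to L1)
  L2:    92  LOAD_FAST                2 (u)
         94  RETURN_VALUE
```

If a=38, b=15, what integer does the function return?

LOAD_FAST a → push 38. Stack: [38]
LOAD_CONST → push 11. Stack: [38, 11]
BINARY_OP & → 38 & 11 = 2. Stack: [2]
STORE_FAST u → u=2. Stack: []
LOAD_FAST u → push 2. Stack: [2]
LOAD_CONST → push 7. Stack: [2, 7]
BINARY_OP | → 2 | 7 = 7. Stack: [7]
LOAD_FAST a → push 38. Stack: [7, 38]
LOAD_CONST → push 11. Stack: [7, 38, 11]
BINARY_OP * → 38 * 11 = 418. Stack: [7, 418]
BINARY_OP // → 7 // 418 = 0. Stack: [0]
STORE_FAST x → x=0. Stack: []
LOAD_CONST → push 0. Stack: [0]
STORE_FAST i → i=0. Stack: []
LOAD_FAST i → push 0. Stack: [0]
LOAD_CONST → push 2. Stack: [0, 2]
COMPARE_OP bool(<) → 0 vs 2 = True. Stack: [True]
POP_JUMP_IF_FALSE → pop True; no jump. Stack: []
LOAD_FAST_LOAD_FAST u,x → push 2,0. Stack: [2, 0]
BINARY_OP | → 2 | 0 = 2. Stack: [2]
STORE_FAST u → u=2. Stack: []
LOAD_FAST_LOAD_FAST u,a → push 2,38. Stack: [2, 38]
BINARY_OP * → 2 * 38 = 76. Stack: [76]
STORE_FAST u → u=76. Stack: []
LOAD_FAST i → push 0. Stack: [0]
LOAD_CONST → push 1. Stack: [0, 1]
BINARY_OP + → 0 + 1 = 1. Stack: [1]
STORE_FAST i → i=1. Stack: []
LOAD_FAST i → push 1. Stack: [1]
LOAD_CONST → push 2. Stack: [1, 2]
COMPARE_OP bool(<) → 1 vs 2 = True. Stack: [True]
POP_JUMP_IF_FALSE → pop True; no jump. Stack: []
LOAD_FAST_LOAD_FAST u,x → push 76,0. Stack: [76, 0]
BINARY_OP | → 76 | 0 = 76. Stack: [76]
STORE_FAST u → u=76. Stack: []
LOAD_FAST_LOAD_FAST u,a → push 76,38. Stack: [76, 38]
BINARY_OP * → 76 * 38 = 2888. Stack: [2888]
STORE_FAST u → u=2888. Stack: []
LOAD_FAST i → push 1. Stack: [1]
LOAD_CONST → push 1. Stack: [1, 1]
BINARY_OP + → 1 + 1 = 2. Stack: [2]
STORE_FAST i → i=2. Stack: []
LOAD_FAST i → push 2. Stack: [2]
LOAD_CONST → push 2. Stack: [2, 2]
COMPARE_OP bool(<) → 2 vs 2 = False. Stack: [False]
POP_JUMP_IF_FALSE → pop False; jump. Stack: []
LOAD_FAST u → push 2888. Stack: [2888]
RETURN_VALUE → return 2888.

2888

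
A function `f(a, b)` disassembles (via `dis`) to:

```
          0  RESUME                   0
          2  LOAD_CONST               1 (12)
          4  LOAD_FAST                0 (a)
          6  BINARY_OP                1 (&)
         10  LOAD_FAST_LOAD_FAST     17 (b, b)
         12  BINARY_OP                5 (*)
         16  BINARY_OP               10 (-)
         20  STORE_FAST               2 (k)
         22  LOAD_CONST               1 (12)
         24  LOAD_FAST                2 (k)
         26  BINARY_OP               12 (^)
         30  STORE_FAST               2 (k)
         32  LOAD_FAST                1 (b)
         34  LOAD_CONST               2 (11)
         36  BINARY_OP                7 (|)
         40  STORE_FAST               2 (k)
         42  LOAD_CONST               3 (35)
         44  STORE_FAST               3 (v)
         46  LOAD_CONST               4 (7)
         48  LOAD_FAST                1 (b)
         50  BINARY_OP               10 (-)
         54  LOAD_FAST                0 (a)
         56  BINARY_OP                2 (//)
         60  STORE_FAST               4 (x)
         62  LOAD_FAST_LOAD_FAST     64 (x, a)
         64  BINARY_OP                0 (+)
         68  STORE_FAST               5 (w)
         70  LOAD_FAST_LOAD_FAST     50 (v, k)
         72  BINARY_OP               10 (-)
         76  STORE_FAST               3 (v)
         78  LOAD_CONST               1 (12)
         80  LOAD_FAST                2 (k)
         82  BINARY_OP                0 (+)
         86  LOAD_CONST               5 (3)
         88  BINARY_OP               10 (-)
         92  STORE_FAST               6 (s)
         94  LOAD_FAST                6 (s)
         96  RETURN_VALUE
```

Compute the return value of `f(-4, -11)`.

8

LOAD_CONST → push 12. Stack: [12]
LOAD_FAST a → push -4. Stack: [12, -4]
BINARY_OP & → 12 & -4 = 12. Stack: [12]
LOAD_FAST_LOAD_FAST b,b → push -11,-11. Stack: [12, -11, -11]
BINARY_OP * → -11 * -11 = 121. Stack: [12, 121]
BINARY_OP - → 12 - 121 = -109. Stack: [-109]
STORE_FAST k → k=-109. Stack: []
LOAD_CONST → push 12. Stack: [12]
LOAD_FAST k → push -109. Stack: [12, -109]
BINARY_OP ^ → 12 ^ -109 = -97. Stack: [-97]
STORE_FAST k → k=-97. Stack: []
LOAD_FAST b → push -11. Stack: [-11]
LOAD_CONST → push 11. Stack: [-11, 11]
BINARY_OP | → -11 | 11 = -1. Stack: [-1]
STORE_FAST k → k=-1. Stack: []
LOAD_CONST → push 35. Stack: [35]
STORE_FAST v → v=35. Stack: []
LOAD_CONST → push 7. Stack: [7]
LOAD_FAST b → push -11. Stack: [7, -11]
BINARY_OP - → 7 - -11 = 18. Stack: [18]
LOAD_FAST a → push -4. Stack: [18, -4]
BINARY_OP // → 18 // -4 = -5. Stack: [-5]
STORE_FAST x → x=-5. Stack: []
LOAD_FAST_LOAD_FAST x,a → push -5,-4. Stack: [-5, -4]
BINARY_OP + → -5 + -4 = -9. Stack: [-9]
STORE_FAST w → w=-9. Stack: []
LOAD_FAST_LOAD_FAST v,k → push 35,-1. Stack: [35, -1]
BINARY_OP - → 35 - -1 = 36. Stack: [36]
STORE_FAST v → v=36. Stack: []
LOAD_CONST → push 12. Stack: [12]
LOAD_FAST k → push -1. Stack: [12, -1]
BINARY_OP + → 12 + -1 = 11. Stack: [11]
LOAD_CONST → push 3. Stack: [11, 3]
BINARY_OP - → 11 - 3 = 8. Stack: [8]
STORE_FAST s → s=8. Stack: []
LOAD_FAST s → push 8. Stack: [8]
RETURN_VALUE → return 8.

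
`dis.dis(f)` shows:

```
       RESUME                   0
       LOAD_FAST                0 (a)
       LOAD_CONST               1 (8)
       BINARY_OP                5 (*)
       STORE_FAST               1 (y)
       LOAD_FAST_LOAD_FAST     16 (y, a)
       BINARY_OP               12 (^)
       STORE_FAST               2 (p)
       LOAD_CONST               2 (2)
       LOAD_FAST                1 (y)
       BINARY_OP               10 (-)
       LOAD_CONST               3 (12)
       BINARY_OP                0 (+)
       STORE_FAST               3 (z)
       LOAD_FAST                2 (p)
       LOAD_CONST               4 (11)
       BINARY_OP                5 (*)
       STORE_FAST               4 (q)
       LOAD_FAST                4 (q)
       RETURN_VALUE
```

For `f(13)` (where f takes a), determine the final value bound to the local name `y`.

104

LOAD_FAST a → push 13. Stack: [13]
LOAD_CONST → push 8. Stack: [13, 8]
BINARY_OP * → 13 * 8 = 104. Stack: [104]
STORE_FAST y → y=104. Stack: []
LOAD_FAST_LOAD_FAST y,a → push 104,13. Stack: [104, 13]
BINARY_OP ^ → 104 ^ 13 = 101. Stack: [101]
STORE_FAST p → p=101. Stack: []
LOAD_CONST → push 2. Stack: [2]
LOAD_FAST y → push 104. Stack: [2, 104]
BINARY_OP - → 2 - 104 = -102. Stack: [-102]
LOAD_CONST → push 12. Stack: [-102, 12]
BINARY_OP + → -102 + 12 = -90. Stack: [-90]
STORE_FAST z → z=-90. Stack: []
LOAD_FAST p → push 101. Stack: [101]
LOAD_CONST → push 11. Stack: [101, 11]
BINARY_OP * → 101 * 11 = 1111. Stack: [1111]
STORE_FAST q → q=1111. Stack: []
LOAD_FAST q → push 1111. Stack: [1111]
RETURN_VALUE → return 1111.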